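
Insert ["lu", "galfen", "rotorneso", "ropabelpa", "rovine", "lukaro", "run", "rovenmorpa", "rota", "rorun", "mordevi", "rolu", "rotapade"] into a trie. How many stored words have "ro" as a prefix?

8

Traverse to the node for "ro", then collect every word in that subtree.
Words under "ro": rolu, ropabelpa, rorun, rota, rotapade, rotorneso, rovenmorpa, rovine
Count: 8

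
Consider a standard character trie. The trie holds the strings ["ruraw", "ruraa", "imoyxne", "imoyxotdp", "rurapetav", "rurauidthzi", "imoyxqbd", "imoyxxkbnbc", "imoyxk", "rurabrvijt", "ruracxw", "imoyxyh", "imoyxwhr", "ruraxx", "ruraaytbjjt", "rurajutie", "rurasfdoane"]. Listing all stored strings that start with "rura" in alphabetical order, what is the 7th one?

rurasfdoane

Words with prefix "rura", in lexicographic order: "ruraa", "ruraaytbjjt", "rurabrvijt", "ruracxw", "rurajutie", "rurapetav", "rurasfdoane", "rurauidthzi", "ruraw", "ruraxx"
The 7th is rurasfdoane.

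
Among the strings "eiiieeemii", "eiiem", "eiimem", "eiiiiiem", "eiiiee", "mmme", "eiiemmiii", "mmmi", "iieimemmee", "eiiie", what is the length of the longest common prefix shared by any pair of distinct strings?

6

Equivalently: take the maximum, over all pairs, of their longest common prefix length.
e.g. "eiiiee" and "eiiieeemii" share the prefix "eiiiee" of length 6; no pair shares a longer one.
Longest shared-prefix length: 6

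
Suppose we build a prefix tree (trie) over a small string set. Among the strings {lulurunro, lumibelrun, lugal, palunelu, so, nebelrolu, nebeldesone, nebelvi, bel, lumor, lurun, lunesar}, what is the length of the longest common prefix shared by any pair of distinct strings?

The deepest shared node is where two words last agree before diverging.
"nebeldesone" and "nebelrolu" agree on "nebel" (5 characters) before diverging; nothing deeper is shared.
Longest shared-prefix length: 5

5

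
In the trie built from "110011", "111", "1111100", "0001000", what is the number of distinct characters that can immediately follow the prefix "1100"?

Walk "1100" from the root, arriving at one node.
Characters that immediately follow "1100" among the stored strings: {1}.
That node has 1 child edge.

1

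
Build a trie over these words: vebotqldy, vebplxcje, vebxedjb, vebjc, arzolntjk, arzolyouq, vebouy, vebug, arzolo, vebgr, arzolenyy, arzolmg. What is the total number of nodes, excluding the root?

Count nodes per top-level branch (shared prefixes stored once):
  'a'-branch (arzolenyy, arzolmg, arzolntjk, arzolo, arzolyouq): 20 nodes
  'v'-branch (vebgr, vebjc, vebotqldy, vebouy, vebplxcje, vebug, vebxedjb): 28 nodes
Sum: 48

48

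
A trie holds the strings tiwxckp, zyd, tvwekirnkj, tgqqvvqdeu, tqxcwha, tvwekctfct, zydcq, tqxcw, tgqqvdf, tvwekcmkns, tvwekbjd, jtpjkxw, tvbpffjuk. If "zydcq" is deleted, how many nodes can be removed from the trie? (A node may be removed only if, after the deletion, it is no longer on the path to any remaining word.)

2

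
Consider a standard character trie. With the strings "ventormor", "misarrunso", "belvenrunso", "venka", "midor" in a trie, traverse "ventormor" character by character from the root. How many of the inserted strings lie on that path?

Walk "ventormor" from the root; an end-of-word marker is hit whenever a stored word is a prefix of "ventormor".
Prefixes of the query that are stored words: "ventormor"
Count: 1

1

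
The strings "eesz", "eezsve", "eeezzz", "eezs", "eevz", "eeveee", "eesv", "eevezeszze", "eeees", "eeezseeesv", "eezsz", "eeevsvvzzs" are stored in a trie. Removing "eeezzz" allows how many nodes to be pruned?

2

A node on "eeezzz"'s path can go only if nothing else ends at it or branches off below it.
The suffix "zz" (2 nodes) is used only by "eeezzz"; the node for "eeez" still has the child "s", so pruning stops there.
Nodes removed: 2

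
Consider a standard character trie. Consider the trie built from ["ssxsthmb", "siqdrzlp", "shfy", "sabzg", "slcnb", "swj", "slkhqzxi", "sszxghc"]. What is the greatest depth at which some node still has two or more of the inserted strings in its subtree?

2

The deepest shared node is where two words last agree before diverging.
"slcnb" and "slkhqzxi" agree on "sl" (2 characters) before diverging; nothing deeper is shared.
Longest shared-prefix length: 2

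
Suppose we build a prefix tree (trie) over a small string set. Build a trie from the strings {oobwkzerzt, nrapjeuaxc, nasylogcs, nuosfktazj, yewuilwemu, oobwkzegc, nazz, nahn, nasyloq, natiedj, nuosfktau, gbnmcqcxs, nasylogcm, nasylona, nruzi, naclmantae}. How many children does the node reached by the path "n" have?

Walk "n" from the root, arriving at one node.
Characters that immediately follow "n" among the stored strings: {a, r, u}.
That node has 3 child edges.

3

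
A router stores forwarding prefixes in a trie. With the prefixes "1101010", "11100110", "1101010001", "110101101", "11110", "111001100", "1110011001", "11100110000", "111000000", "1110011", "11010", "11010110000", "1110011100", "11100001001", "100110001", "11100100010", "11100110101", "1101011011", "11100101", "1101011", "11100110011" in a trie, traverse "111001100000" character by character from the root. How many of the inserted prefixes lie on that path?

Check each prefix of "111001100000" against the stored set — each match is an end-marker on the path.
Prefixes of the query that are stored words: "1110011", "11100110", "111001100", "11100110000"
Count: 4

4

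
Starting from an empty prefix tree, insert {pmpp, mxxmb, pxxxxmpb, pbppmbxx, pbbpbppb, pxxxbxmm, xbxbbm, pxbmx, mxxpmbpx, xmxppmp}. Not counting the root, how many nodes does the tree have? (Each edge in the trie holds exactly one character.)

53

Insert word by word; a character creates a node only if that edge doesn't already exist:
  "pmpp" → 4 new (p, m, p, p)
  "mxxmb" → 5 new (m, x, x, m, b)
  "pxxxxmpb" → prefix "p" already present; 7 new (x, x, x, x, m, p, b)
  "pbppmbxx" → prefix "p" already present; 7 new (b, p, p, m, b, x, x)
  "pbbpbppb" → prefix "pb" already present; 6 new (b, p, b, p, p, b)
  "pxxxbxmm" → prefix "pxxx" already present; 4 new (b, x, m, m)
  "xbxbbm" → 6 new (x, b, x, b, b, m)
  "pxbmx" → prefix "px" already present; 3 new (b, m, x)
  "mxxpmbpx" → prefix "mxx" already present; 5 new (p, m, b, p, x)
  "xmxppmp" → prefix "x" already present; 6 new (m, x, p, p, m, p)
Total nodes = 4 + 5 + 7 + 7 + 6 + 4 + 6 + 3 + 5 + 6 = 53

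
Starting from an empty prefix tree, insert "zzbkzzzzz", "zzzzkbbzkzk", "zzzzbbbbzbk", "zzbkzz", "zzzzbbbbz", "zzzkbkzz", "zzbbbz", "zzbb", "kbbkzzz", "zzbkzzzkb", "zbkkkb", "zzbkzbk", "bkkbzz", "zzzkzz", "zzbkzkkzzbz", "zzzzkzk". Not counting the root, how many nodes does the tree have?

Count nodes per top-level branch (shared prefixes stored once):
  'b'-branch (bkkbzz): 6 nodes
  'k'-branch (kbbkzzz): 7 nodes
  'z'-branch (zbkkkb, zzbb, zzbbbz, zzbkzbk, zzbkzkkzzbz, zzbkzz, zzbkzzzkb, zzbkzzzzz, zzzkbkzz, zzzkzz, zzzzbbbbz, zzzzbbbbzbk, zzzzkbbzkzk, zzzzkzk): 52 nodes
Sum: 65

65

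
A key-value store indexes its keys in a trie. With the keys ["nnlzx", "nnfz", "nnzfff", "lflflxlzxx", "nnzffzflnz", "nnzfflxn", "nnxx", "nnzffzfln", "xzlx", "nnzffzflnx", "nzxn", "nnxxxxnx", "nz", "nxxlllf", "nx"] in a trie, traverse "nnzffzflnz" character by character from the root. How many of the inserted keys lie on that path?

2

Walk "nnzffzflnz" from the root; an end-of-word marker is hit whenever a stored word is a prefix of "nnzffzflnz".
Prefixes of the query that are stored words: "nnzffzfln", "nnzffzflnz"
Count: 2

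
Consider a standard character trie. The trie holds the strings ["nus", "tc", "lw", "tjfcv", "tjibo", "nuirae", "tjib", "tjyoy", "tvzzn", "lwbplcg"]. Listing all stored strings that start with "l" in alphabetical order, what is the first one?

lw

Words with prefix "l", in lexicographic order: "lw", "lwbplcg"
The 1st is lw.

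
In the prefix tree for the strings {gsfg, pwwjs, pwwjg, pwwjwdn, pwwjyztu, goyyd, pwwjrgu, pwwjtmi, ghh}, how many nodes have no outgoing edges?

9

Leaves are exactly the stored words that no other stored word extends.
Those words: "ghh", "goyyd", "gsfg", "pwwjg", "pwwjrgu", "pwwjs", "pwwjtmi", "pwwjwdn", "pwwjyztu"
Leaf count: 9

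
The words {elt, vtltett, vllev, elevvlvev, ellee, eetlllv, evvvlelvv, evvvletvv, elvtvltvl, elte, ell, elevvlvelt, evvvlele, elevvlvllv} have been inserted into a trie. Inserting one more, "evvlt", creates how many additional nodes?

"evv" is already a path in the trie; the remaining "lt" must be added.
New nodes needed: |"evvlt"| − 3 = 5 − 3 = 2.

2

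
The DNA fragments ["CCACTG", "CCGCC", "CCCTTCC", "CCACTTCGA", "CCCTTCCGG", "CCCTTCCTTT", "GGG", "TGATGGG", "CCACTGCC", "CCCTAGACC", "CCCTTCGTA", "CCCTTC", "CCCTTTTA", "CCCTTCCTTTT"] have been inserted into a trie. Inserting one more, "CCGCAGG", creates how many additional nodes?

The longest prefix of "CCGCAGG" already in the trie is "CCGC" (length 4).
New nodes needed: |"CCGCAGG"| − 4 = 7 − 4 = 3.

3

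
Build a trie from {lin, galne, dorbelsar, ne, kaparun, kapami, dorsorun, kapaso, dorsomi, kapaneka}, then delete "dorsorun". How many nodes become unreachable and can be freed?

After clearing the end-marker at "dorsorun", prune upward until reaching a node still needed by another word.
The suffix "run" (3 nodes) is used only by "dorsorun"; the node for "dorso" still has the child "m", so pruning stops there.
Nodes removed: 3

3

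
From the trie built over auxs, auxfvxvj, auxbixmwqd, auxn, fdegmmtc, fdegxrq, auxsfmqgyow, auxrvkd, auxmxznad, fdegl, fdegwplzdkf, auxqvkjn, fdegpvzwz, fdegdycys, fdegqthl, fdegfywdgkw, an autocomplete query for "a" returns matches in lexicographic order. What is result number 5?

auxqvkjn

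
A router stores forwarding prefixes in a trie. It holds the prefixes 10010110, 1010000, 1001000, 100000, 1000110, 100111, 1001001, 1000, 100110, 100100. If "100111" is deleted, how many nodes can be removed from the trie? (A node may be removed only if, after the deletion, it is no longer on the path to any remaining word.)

1

A node on "100111"'s path can go only if nothing else ends at it or branches off below it.
The suffix "1" (1 node) is used only by "100111"; the node for "10011" still has the child "0", so pruning stops there.
Nodes removed: 1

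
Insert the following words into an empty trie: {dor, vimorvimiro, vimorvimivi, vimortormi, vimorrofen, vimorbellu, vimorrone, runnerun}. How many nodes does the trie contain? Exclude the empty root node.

Count nodes per top-level branch (shared prefixes stored once):
  'd'-branch (dor): 3 nodes
  'r'-branch (runnerun): 8 nodes
  'v'-branch (vimorbellu, vimorrofen, vimorrone, vimortormi, vimorvimiro, vimorvimivi): 30 nodes
Sum: 41

41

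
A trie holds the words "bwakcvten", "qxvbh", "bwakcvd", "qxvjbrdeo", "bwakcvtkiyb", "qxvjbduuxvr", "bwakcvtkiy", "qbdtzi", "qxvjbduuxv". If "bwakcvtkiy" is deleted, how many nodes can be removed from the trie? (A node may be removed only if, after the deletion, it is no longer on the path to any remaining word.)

Walk "bwakcvtkiy" from the leaf back toward the root, removing each node that no remaining word uses.
Every node on "bwakcvtkiy" is still needed (e.g. by "bwakcvtkiyb"), so nothing is freed.
Nodes removed: 0

0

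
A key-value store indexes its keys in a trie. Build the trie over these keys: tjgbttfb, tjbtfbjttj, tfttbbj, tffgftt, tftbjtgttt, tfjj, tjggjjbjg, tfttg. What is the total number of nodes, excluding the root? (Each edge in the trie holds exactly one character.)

Insert word by word; a character creates a node only if that edge doesn't already exist:
  "tjgbttfb" → 8 new (t, j, g, b, t, t, f, b)
  "tjbtfbjttj" → prefix "tj" already present; 8 new (b, t, f, b, j, t, t, j)
  "tfttbbj" → prefix "t" already present; 6 new (f, t, t, b, b, j)
  "tffgftt" → prefix "tf" already present; 5 new (f, g, f, t, t)
  "tftbjtgttt" → prefix "tft" already present; 7 new (b, j, t, g, t, t, t)
  "tfjj" → prefix "tf" already present; 2 new (j, j)
  "tjggjjbjg" → prefix "tjg" already present; 6 new (g, j, j, b, j, g)
  "tfttg" → prefix "tftt" already present; 1 new (g)
Total nodes = 8 + 8 + 6 + 5 + 7 + 2 + 6 + 1 = 43

43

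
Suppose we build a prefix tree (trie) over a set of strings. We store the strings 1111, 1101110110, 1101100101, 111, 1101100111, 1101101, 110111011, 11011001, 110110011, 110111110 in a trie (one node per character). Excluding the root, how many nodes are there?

23

Trie structure (* marks end of a word):
(root)
└─ 1
   └─ 1
      ├─ 0
      │  └─ 1
      │     └─ 1
      │        ├─ 0
      │        │  ├─ 0
      │        │  │  └─ 1 *
      │        │  │     ├─ 0
      │        │  │     │  └─ 1 *
      │        │  │     └─ 1 *
      │        │  │        └─ 1 *
      │        │  └─ 1 *
      │        └─ 1
      │           ├─ 0
      │           │  └─ 1
      │           │     └─ 1 *
      │           │        └─ 0 *
      │           └─ 1
      │              └─ 1
      │                 └─ 0 *
      └─ 1 *
         └─ 1 *
Counting every labelled node above: 23.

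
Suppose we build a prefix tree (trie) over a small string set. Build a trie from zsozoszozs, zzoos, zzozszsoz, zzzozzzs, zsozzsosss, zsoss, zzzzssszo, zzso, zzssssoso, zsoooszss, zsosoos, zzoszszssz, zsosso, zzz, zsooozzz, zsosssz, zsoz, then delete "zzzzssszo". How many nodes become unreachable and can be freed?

6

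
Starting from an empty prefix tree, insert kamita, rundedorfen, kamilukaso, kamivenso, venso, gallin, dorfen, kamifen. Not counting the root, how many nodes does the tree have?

Insert word by word; a character creates a node only if that edge doesn't already exist:
  "kamita" → 6 new (k, a, m, i, t, a)
  "rundedorfen" → 11 new (r, u, n, d, e, d, o, r, f, e, n)
  "kamilukaso" → prefix "kami" already present; 6 new (l, u, k, a, s, o)
  "kamivenso" → prefix "kami" already present; 5 new (v, e, n, s, o)
  "venso" → 5 new (v, e, n, s, o)
  "gallin" → 6 new (g, a, l, l, i, n)
  "dorfen" → 6 new (d, o, r, f, e, n)
  "kamifen" → prefix "kami" already present; 3 new (f, e, n)
Total nodes = 6 + 11 + 6 + 5 + 5 + 6 + 6 + 3 = 48

48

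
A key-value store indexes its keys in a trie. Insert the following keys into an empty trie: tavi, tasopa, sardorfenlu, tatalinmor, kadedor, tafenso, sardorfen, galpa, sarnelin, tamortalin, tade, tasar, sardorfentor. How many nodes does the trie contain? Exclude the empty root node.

64

For each word, the new-node count is its length minus the longest prefix already in the trie:
  "tavi" → 4 new (t, a, v, i)
  "tasopa" → prefix "ta" already present; 4 new (s, o, p, a)
  "sardorfenlu" → 11 new (s, a, r, d, o, r, f, e, n, l, u)
  "tatalinmor" → prefix "ta" already present; 8 new (t, a, l, i, n, m, o, r)
  "kadedor" → 7 new (k, a, d, e, d, o, r)
  "tafenso" → prefix "ta" already present; 5 new (f, e, n, s, o)
  "sardorfen" → prefix "sardorfen" already present; 0 new (none)
  "galpa" → 5 new (g, a, l, p, a)
  "sarnelin" → prefix "sar" already present; 5 new (n, e, l, i, n)
  "tamortalin" → prefix "ta" already present; 8 new (m, o, r, t, a, l, i, n)
  "tade" → prefix "ta" already present; 2 new (d, e)
  "tasar" → prefix "tas" already present; 2 new (a, r)
  "sardorfentor" → prefix "sardorfen" already present; 3 new (t, o, r)
Total nodes = 4 + 4 + 11 + 8 + 7 + 5 + 0 + 5 + 5 + 8 + 2 + 2 + 3 = 64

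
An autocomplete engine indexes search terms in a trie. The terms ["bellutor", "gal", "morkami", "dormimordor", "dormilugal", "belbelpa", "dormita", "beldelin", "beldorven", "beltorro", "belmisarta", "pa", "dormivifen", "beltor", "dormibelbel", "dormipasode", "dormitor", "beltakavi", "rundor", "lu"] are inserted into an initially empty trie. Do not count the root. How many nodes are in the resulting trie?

97

Insert word by word; a character creates a node only if that edge doesn't already exist:
  "bellutor" → 8 new (b, e, l, l, u, t, o, r)
  "gal" → 3 new (g, a, l)
  "morkami" → 7 new (m, o, r, k, a, m, i)
  "dormimordor" → 11 new (d, o, r, m, i, m, o, r, d, o, r)
  "dormilugal" → prefix "dormi" already present; 5 new (l, u, g, a, l)
  "belbelpa" → prefix "bel" already present; 5 new (b, e, l, p, a)
  "dormita" → prefix "dormi" already present; 2 new (t, a)
  "beldelin" → prefix "bel" already present; 5 new (d, e, l, i, n)
  "beldorven" → prefix "beld" already present; 5 new (o, r, v, e, n)
  "beltorro" → prefix "bel" already present; 5 new (t, o, r, r, o)
  "belmisarta" → prefix "bel" already present; 7 new (m, i, s, a, r, t, a)
  "pa" → 2 new (p, a)
  "dormivifen" → prefix "dormi" already present; 5 new (v, i, f, e, n)
  "beltor" → prefix "beltor" already present; 0 new (none)
  "dormibelbel" → prefix "dormi" already present; 6 new (b, e, l, b, e, l)
  "dormipasode" → prefix "dormi" already present; 6 new (p, a, s, o, d, e)
  "dormitor" → prefix "dormit" already present; 2 new (o, r)
  "beltakavi" → prefix "belt" already present; 5 new (a, k, a, v, i)
  "rundor" → 6 new (r, u, n, d, o, r)
  "lu" → 2 new (l, u)
Total nodes = 8 + 3 + 7 + 11 + 5 + 5 + 2 + 5 + 5 + 5 + 7 + 2 + 5 + 0 + 6 + 6 + 2 + 5 + 6 + 2 = 97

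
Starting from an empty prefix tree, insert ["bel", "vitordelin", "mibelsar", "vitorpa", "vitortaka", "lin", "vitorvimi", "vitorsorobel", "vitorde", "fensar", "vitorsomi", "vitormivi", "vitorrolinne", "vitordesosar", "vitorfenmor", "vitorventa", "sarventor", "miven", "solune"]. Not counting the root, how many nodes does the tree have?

Count nodes per top-level branch (shared prefixes stored once):
  'b'-branch (bel): 3 nodes
  'f'-branch (fensar): 6 nodes
  'l'-branch (lin): 3 nodes
  'm'-branch (mibelsar, miven): 11 nodes
  's'-branch (sarventor, solune): 14 nodes
  'v'-branch (vitorde, vitordelin, vitordesosar, vitorfenmor, vitormivi, vitorpa, vitorrolinne, vitorsomi, vitorsorobel, vitortaka, vitorventa, vitorvimi): 55 nodes
Sum: 92

92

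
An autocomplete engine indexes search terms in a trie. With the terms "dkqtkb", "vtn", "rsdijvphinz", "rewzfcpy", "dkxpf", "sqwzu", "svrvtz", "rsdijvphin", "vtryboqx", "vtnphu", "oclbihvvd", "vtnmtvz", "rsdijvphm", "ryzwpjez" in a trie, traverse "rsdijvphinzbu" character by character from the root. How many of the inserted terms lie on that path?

Check each prefix of "rsdijvphinzbu" against the stored set — each match is an end-marker on the path.
Prefixes of the query that are stored words: "rsdijvphin", "rsdijvphinz"
Count: 2

2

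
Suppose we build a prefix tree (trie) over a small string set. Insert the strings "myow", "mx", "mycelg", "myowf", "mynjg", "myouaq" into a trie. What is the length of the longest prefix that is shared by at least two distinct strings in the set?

Equivalently: take the maximum, over all pairs, of their longest common prefix length.
e.g. "myow" and "myowf" share the prefix "myow" of length 4; no pair shares a longer one.
Longest shared-prefix length: 4

4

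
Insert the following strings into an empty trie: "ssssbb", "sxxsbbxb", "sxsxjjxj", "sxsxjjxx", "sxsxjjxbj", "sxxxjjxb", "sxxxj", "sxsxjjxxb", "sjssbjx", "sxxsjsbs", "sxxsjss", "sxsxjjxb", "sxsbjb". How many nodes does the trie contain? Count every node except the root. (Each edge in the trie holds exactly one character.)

42

Count nodes per top-level branch (shared prefixes stored once):
  's'-branch (sjssbjx, ssssbb, sxsbjb, sxsxjjxb, sxsxjjxbj, sxsxjjxj, sxsxjjxx, sxsxjjxxb, sxxsbbxb, sxxsjsbs, sxxsjss, sxxxj, sxxxjjxb): 42 nodes
Sum: 42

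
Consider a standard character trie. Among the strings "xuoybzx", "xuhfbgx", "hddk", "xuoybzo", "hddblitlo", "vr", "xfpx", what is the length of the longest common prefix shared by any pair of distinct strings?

Look for the deepest trie node that still has at least two words in its subtree.
e.g. "xuoybzo" and "xuoybzx" share the prefix "xuoybz" of length 6; no pair shares a longer one.
Longest shared-prefix length: 6

6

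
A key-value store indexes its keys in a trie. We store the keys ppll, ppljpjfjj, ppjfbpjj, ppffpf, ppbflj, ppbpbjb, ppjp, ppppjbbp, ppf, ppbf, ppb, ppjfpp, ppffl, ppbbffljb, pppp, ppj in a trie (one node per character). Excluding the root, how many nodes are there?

Count nodes per top-level branch (shared prefixes stored once):
  'p'-branch (ppb, ppbbffljb, ppbf, ppbflj, ppbpbjb, ppf, ppffl, ppffpf, ppj, ppjfbpjj, ppjfpp, ppjp, ppljpjfjj, ppll, pppp, ppppjbbp): 44 nodes
Sum: 44

44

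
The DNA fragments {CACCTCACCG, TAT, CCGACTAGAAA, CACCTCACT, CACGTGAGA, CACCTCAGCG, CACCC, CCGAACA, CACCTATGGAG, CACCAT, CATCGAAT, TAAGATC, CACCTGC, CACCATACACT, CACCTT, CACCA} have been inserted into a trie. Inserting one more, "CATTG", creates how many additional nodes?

"CAT" is already a path in the trie; the remaining "TG" must be added.
Each of the 2 remaining characters creates one node.

2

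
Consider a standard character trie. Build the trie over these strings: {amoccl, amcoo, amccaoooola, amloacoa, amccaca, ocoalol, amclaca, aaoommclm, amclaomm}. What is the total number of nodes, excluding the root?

47

Trace insertions, counting only characters that open a new branch:
  "amoccl" → 6 new (a, m, o, c, c, l)
  "amcoo" → prefix "am" already present; 3 new (c, o, o)
  "amccaoooola" → prefix "amc" already present; 8 new (c, a, o, o, o, o, l, a)
  "amloacoa" → prefix "am" already present; 6 new (l, o, a, c, o, a)
  "amccaca" → prefix "amcca" already present; 2 new (c, a)
  "ocoalol" → 7 new (o, c, o, a, l, o, l)
  "amclaca" → prefix "amc" already present; 4 new (l, a, c, a)
  "aaoommclm" → prefix "a" already present; 8 new (a, o, o, m, m, c, l, m)
  "amclaomm" → prefix "amcla" already present; 3 new (o, m, m)
Total nodes = 6 + 3 + 8 + 6 + 2 + 7 + 4 + 8 + 3 = 47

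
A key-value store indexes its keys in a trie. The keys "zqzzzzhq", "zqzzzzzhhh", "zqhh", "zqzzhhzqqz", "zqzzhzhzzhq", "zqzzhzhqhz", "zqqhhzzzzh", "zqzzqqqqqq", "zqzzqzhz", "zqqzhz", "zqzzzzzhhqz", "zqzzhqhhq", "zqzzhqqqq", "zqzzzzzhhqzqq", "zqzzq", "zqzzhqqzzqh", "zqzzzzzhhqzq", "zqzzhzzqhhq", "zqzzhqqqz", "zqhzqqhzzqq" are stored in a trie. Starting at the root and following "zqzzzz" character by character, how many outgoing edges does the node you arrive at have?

Follow the path "zqzzzz" to its node, then look at its outgoing edges.
Distinct next characters after "zqzzzz": h, z.
That node has 2 child edges.

2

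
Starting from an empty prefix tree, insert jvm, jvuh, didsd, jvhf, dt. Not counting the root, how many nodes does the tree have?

13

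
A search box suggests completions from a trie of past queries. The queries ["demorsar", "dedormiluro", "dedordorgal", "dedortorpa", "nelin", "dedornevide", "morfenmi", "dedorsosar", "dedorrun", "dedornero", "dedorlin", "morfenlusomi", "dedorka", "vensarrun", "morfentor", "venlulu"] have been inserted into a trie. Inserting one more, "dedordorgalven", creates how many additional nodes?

The longest prefix of "dedordorgalven" already in the trie is "dedordorgal" (length 11).
New nodes needed: |"dedordorgalven"| − 11 = 14 − 11 = 3.

3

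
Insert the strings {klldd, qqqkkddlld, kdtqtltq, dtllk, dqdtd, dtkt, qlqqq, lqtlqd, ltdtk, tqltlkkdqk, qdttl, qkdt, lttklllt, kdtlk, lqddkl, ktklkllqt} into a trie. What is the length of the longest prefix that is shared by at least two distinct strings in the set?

Look for the deepest trie node that still has at least two words in its subtree.
"kdtlk" and "kdtqtltq" agree on "kdt" (3 characters) before diverging; nothing deeper is shared.
Longest shared-prefix length: 3

3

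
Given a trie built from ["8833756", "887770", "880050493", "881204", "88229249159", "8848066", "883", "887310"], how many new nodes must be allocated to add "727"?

Nothing in the trie begins with "7"; the whole of "727" is new.
3 − 0 = 3 new nodes.

3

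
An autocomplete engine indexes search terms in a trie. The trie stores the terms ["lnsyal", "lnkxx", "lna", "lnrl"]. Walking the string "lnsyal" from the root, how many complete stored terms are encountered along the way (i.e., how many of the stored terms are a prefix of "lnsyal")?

1

Traverse "lnsyal" character by character; count nodes along the way that are marked as word ends.
Prefixes of the query that are stored words: "lnsyal"
Count: 1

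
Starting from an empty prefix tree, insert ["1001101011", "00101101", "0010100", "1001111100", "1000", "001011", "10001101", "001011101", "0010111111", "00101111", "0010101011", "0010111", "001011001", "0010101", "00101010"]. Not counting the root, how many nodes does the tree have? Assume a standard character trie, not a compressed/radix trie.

42

Trace insertions, counting only characters that open a new branch:
  "1001101011" → 10 new (1, 0, 0, 1, 1, 0, 1, 0, 1, 1)
  "00101101" → 8 new (0, 0, 1, 0, 1, 1, 0, 1)
  "0010100" → prefix "00101" already present; 2 new (0, 0)
  "1001111100" → prefix "10011" already present; 5 new (1, 1, 1, 0, 0)
  "1000" → prefix "100" already present; 1 new (0)
  "001011" → prefix "001011" already present; 0 new (none)
  "10001101" → prefix "1000" already present; 4 new (1, 1, 0, 1)
  "001011101" → prefix "001011" already present; 3 new (1, 0, 1)
  "0010111111" → prefix "0010111" already present; 3 new (1, 1, 1)
  "00101111" → prefix "00101111" already present; 0 new (none)
  "0010101011" → prefix "001010" already present; 4 new (1, 0, 1, 1)
  "0010111" → prefix "0010111" already present; 0 new (none)
  "001011001" → prefix "0010110" already present; 2 new (0, 1)
  "0010101" → prefix "0010101" already present; 0 new (none)
  "00101010" → prefix "00101010" already present; 0 new (none)
Total nodes = 10 + 8 + 2 + 5 + 1 + 0 + 4 + 3 + 3 + 0 + 4 + 0 + 2 + 0 + 0 = 42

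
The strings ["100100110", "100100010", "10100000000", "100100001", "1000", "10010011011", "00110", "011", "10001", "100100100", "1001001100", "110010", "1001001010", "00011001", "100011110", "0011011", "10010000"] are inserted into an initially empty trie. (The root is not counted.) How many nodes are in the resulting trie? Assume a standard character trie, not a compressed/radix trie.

56

Count nodes per top-level branch (shared prefixes stored once):
  '0'-branch (00011001, 00110, 0011011, 011): 15 nodes
  '1'-branch (1000, 10001, 100011110, 10010000, 100100001, 100100010, 100100100, 1001001010, 100100110, 1001001100, 10010011011, 10100000000, 110010): 41 nodes
Sum: 56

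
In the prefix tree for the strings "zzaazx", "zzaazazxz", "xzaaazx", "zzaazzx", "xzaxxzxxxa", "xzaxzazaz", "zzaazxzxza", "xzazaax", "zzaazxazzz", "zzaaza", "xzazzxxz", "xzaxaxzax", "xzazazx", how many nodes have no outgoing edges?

11

A leaf is a node with no children — equivalently, the end of a word that is not a proper prefix of any other stored word.
Those words: "xzaaazx", "xzaxaxzax", "xzaxxzxxxa", "xzaxzazaz", "xzazaax", "xzazazx", "xzazzxxz", "zzaazazxz", "zzaazxazzz", "zzaazxzxza", "zzaazzx"
Leaf count: 11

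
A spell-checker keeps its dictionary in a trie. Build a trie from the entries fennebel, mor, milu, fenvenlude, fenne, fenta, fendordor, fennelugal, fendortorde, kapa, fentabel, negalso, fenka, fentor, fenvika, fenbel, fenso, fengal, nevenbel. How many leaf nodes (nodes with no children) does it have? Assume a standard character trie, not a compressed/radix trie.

17

Leaves are exactly the stored words that no other stored word extends.
Those words: "fenbel", "fendordor", "fendortorde", "fengal", "fenka", "fennebel", "fennelugal", "fenso", "fentabel", "fentor", "fenvenlude", "fenvika", "kapa", "milu", "mor", "negalso", "nevenbel"
Leaf count: 17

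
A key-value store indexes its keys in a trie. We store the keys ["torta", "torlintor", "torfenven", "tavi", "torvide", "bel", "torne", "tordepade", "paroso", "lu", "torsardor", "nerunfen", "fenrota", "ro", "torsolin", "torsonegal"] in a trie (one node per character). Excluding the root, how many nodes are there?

75

For each word, the new-node count is its length minus the longest prefix already in the trie:
  "torta" → 5 new (t, o, r, t, a)
  "torlintor" → prefix "tor" already present; 6 new (l, i, n, t, o, r)
  "torfenven" → prefix "tor" already present; 6 new (f, e, n, v, e, n)
  "tavi" → prefix "t" already present; 3 new (a, v, i)
  "torvide" → prefix "tor" already present; 4 new (v, i, d, e)
  "bel" → 3 new (b, e, l)
  "torne" → prefix "tor" already present; 2 new (n, e)
  "tordepade" → prefix "tor" already present; 6 new (d, e, p, a, d, e)
  "paroso" → 6 new (p, a, r, o, s, o)
  "lu" → 2 new (l, u)
  "torsardor" → prefix "tor" already present; 6 new (s, a, r, d, o, r)
  "nerunfen" → 8 new (n, e, r, u, n, f, e, n)
  "fenrota" → 7 new (f, e, n, r, o, t, a)
  "ro" → 2 new (r, o)
  "torsolin" → prefix "tors" already present; 4 new (o, l, i, n)
  "torsonegal" → prefix "torso" already present; 5 new (n, e, g, a, l)
Total nodes = 5 + 6 + 6 + 3 + 4 + 3 + 2 + 6 + 6 + 2 + 6 + 8 + 7 + 2 + 4 + 5 = 75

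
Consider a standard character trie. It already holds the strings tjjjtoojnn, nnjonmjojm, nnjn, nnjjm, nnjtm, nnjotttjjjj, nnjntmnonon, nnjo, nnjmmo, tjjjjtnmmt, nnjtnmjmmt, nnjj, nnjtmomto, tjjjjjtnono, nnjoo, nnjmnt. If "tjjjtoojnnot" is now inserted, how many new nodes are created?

2

Walking "tjjjtoojnnot" from the root, the first 10 characters ("tjjjtoojnn") follow existing edges; "o" is the first miss.
Each of the 2 remaining characters creates one node.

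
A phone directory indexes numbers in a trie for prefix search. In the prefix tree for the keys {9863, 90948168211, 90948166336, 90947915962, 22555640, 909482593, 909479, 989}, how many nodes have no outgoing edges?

A leaf is a node with no children — equivalently, the end of a word that is not a proper prefix of any other stored word.
Those words: "22555640", "90947915962", "90948166336", "90948168211", "909482593", "9863", "989"
Leaf count: 7

7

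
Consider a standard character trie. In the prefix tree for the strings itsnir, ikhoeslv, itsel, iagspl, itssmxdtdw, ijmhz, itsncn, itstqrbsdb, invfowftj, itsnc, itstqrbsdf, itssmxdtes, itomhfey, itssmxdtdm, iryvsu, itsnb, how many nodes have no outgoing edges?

A leaf is a node with no children — equivalently, the end of a word that is not a proper prefix of any other stored word.
Those words: "iagspl", "ijmhz", "ikhoeslv", "invfowftj", "iryvsu", "itomhfey", "itsel", "itsnb", "itsncn", "itsnir", "itssmxdtdm", "itssmxdtdw", "itssmxdtes", "itstqrbsdb", "itstqrbsdf"
Leaf count: 15

15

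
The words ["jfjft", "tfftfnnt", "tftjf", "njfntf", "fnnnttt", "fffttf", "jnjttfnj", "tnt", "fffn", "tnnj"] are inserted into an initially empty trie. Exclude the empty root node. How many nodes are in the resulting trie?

Count nodes per top-level branch (shared prefixes stored once):
  'f'-branch (fffn, fffttf, fnnnttt): 13 nodes
  'j'-branch (jfjft, jnjttfnj): 12 nodes
  'n'-branch (njfntf): 6 nodes
  't'-branch (tfftfnnt, tftjf, tnnj, tnt): 15 nodes
Sum: 46

46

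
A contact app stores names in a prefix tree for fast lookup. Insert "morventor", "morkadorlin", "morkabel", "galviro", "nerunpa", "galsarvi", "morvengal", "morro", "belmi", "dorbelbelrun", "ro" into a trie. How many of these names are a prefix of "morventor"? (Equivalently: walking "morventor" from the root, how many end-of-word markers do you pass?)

1

Walk "morventor" from the root; an end-of-word marker is hit whenever a stored word is a prefix of "morventor".
Prefixes of the query that are stored words: "morventor"
Count: 1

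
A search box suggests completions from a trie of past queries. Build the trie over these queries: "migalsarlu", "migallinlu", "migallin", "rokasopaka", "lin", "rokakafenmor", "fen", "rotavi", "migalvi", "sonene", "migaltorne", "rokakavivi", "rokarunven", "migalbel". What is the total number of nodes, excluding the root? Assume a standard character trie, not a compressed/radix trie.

Trace insertions, counting only characters that open a new branch:
  "migalsarlu" → 10 new (m, i, g, a, l, s, a, r, l, u)
  "migallinlu" → prefix "migal" already present; 5 new (l, i, n, l, u)
  "migallin" → prefix "migallin" already present; 0 new (none)
  "rokasopaka" → 10 new (r, o, k, a, s, o, p, a, k, a)
  "lin" → 3 new (l, i, n)
  "rokakafenmor" → prefix "roka" already present; 8 new (k, a, f, e, n, m, o, r)
  "fen" → 3 new (f, e, n)
  "rotavi" → prefix "ro" already present; 4 new (t, a, v, i)
  "migalvi" → prefix "migal" already present; 2 new (v, i)
  "sonene" → 6 new (s, o, n, e, n, e)
  "migaltorne" → prefix "migal" already present; 5 new (t, o, r, n, e)
  "rokakavivi" → prefix "rokaka" already present; 4 new (v, i, v, i)
  "rokarunven" → prefix "roka" already present; 6 new (r, u, n, v, e, n)
  "migalbel" → prefix "migal" already present; 3 new (b, e, l)
Total nodes = 10 + 5 + 0 + 10 + 3 + 8 + 3 + 4 + 2 + 6 + 5 + 4 + 6 + 3 = 69

69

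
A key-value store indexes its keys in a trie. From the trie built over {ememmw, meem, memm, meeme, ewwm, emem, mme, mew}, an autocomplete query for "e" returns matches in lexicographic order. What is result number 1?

emem

Words with prefix "e", in lexicographic order: "emem", "ememmw", "ewwm"
The 1st is emem.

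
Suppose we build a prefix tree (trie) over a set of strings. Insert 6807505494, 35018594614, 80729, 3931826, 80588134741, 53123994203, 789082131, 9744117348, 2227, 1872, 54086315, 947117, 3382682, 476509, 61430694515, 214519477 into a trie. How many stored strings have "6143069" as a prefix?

Filter for entries beginning with "6143069":
Words under "6143069": 61430694515
Count: 1

1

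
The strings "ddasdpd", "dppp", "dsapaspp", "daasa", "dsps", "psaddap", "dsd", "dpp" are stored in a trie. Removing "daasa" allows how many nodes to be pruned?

Walk "daasa" from the leaf back toward the root, removing each node that no remaining word uses.
The suffix "aasa" (4 nodes) is used only by "daasa"; the node for "d" still has the child "d", so pruning stops there.
Nodes removed: 4

4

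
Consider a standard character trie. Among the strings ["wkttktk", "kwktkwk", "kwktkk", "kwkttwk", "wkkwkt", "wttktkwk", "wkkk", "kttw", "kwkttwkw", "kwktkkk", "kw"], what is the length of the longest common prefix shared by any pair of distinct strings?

Equivalently: take the maximum, over all pairs, of their longest common prefix length.
e.g. "kwkttwk" and "kwkttwkw" share the prefix "kwkttwk" of length 7; no pair shares a longer one.
Longest shared-prefix length: 7

7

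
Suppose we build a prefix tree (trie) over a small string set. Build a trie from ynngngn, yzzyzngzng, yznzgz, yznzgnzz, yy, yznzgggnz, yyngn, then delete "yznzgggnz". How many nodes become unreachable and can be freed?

After clearing the end-marker at "yznzgggnz", prune upward until reaching a node still needed by another word.
The suffix "ggnz" (4 nodes) is used only by "yznzgggnz"; the node for "yznzg" still has the child "z", so pruning stops there.
Nodes removed: 4

4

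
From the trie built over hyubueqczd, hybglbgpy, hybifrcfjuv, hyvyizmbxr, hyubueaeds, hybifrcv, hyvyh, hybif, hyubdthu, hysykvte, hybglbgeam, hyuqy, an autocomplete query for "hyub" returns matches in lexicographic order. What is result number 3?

Words with prefix "hyub", in lexicographic order: "hyubdthu", "hyubueaeds", "hyubueqczd"
Position 3: hyubueqczd

hyubueqczd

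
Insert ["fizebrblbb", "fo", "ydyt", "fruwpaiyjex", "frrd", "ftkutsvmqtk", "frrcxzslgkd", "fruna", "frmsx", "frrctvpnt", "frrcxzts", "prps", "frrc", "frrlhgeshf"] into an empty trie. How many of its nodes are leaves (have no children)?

A leaf is a node with no children — equivalently, the end of a word that is not a proper prefix of any other stored word.
Those words: "fizebrblbb", "fo", "frmsx", "frrctvpnt", "frrcxzslgkd", "frrcxzts", "frrd", "frrlhgeshf", "fruna", "fruwpaiyjex", "ftkutsvmqtk", "prps", "ydyt"
Leaf count: 13

13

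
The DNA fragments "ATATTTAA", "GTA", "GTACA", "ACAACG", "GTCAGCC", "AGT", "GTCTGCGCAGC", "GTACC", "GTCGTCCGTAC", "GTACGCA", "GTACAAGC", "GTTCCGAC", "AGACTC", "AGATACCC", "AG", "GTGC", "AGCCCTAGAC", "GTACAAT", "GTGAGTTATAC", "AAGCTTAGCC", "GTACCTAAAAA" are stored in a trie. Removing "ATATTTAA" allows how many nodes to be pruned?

7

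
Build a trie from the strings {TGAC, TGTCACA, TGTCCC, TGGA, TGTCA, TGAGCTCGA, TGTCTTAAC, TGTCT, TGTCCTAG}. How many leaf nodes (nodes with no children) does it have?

7

Leaves are exactly the stored words that no other stored word extends.
Those words: "TGAC", "TGAGCTCGA", "TGGA", "TGTCACA", "TGTCCC", "TGTCCTAG", "TGTCTTAAC"
Leaf count: 7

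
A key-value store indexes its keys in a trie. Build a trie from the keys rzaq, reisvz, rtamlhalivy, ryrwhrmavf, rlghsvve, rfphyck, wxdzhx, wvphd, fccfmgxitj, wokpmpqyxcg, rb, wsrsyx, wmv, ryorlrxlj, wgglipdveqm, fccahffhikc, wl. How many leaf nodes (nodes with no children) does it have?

A leaf is a node with no children — equivalently, the end of a word that is not a proper prefix of any other stored word.
Those words: "fccahffhikc", "fccfmgxitj", "rb", "reisvz", "rfphyck", "rlghsvve", "rtamlhalivy", "ryorlrxlj", "ryrwhrmavf", "rzaq", "wgglipdveqm", "wl", "wmv", "wokpmpqyxcg", "wsrsyx", "wvphd", "wxdzhx"
Leaf count: 17

17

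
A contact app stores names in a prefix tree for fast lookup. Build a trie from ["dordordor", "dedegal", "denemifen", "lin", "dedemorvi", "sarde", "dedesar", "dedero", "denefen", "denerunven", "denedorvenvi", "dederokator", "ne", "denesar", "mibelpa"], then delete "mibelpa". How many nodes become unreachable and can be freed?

A node on "mibelpa"'s path can go only if nothing else ends at it or branches off below it.
No other word shares any prefix with "mibelpa", so all 7 of its nodes go.
Nodes removed: 7

7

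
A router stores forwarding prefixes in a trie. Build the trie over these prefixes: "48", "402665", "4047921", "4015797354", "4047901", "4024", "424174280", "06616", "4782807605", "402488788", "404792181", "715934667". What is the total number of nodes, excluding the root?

61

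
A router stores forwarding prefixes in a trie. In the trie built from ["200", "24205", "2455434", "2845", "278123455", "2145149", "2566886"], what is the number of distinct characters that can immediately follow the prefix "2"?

The children of the "2" node are the distinct next characters among strings starting with "2".
Characters that immediately follow "2" among the stored strings: {0, 1, 4, 5, 7, 8}.
That node has 6 child edges.

6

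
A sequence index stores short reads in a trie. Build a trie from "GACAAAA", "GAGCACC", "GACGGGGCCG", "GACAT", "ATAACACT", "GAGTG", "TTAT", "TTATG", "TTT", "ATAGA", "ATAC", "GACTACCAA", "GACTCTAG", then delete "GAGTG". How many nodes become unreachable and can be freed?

After clearing the end-marker at "GAGTG", prune upward until reaching a node still needed by another word.
The suffix "TG" (2 nodes) is used only by "GAGTG"; the node for "GAG" still has the child "C", so pruning stops there.
Nodes removed: 2

2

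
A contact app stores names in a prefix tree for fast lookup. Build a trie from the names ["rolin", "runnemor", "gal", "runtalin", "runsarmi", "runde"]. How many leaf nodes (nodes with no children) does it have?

6

Leaves are exactly the stored words that no other stored word extends.
Those words: "gal", "rolin", "runde", "runnemor", "runsarmi", "runtalin"
Leaf count: 6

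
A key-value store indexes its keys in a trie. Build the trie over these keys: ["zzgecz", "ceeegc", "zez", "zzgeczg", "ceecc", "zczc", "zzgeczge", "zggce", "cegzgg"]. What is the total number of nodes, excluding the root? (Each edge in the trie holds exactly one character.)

Count nodes per top-level branch (shared prefixes stored once):
  'c'-branch (ceecc, ceeegc, cegzgg): 12 nodes
  'z'-branch (zczc, zez, zggce, zzgecz, zzgeczg, zzgeczge): 17 nodes
Sum: 29

29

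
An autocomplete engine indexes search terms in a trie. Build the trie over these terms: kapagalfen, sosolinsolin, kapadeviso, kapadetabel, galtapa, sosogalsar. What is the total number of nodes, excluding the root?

Count nodes per top-level branch (shared prefixes stored once):
  'g'-branch (galtapa): 7 nodes
  'k'-branch (kapadetabel, kapadeviso, kapagalfen): 21 nodes
  's'-branch (sosogalsar, sosolinsolin): 18 nodes
Sum: 46

46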